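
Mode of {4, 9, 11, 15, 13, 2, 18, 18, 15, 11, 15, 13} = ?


Frequencies: 2:1, 4:1, 9:1, 11:2, 13:2, 15:3, 18:2
Max frequency = 3
Mode = 15

Mode = 15


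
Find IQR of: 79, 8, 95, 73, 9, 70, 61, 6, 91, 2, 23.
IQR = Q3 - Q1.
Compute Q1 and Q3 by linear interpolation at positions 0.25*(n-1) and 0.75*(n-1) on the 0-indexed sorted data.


Sorted: 2, 6, 8, 9, 23, 61, 70, 73, 79, 91, 95
Q1 (25th %ile) = 8.5000
Q3 (75th %ile) = 76.0000
IQR = 76.0000 - 8.5000 = 67.5000

IQR = 67.5000


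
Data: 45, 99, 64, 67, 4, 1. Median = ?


Sorted: 1, 4, 45, 64, 67, 99
n = 6 (even)
Middle values: 45 and 64
Median = (45+64)/2 = 54.5000

Median = 54.5000


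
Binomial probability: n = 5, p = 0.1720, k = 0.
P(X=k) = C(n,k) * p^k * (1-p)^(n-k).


C(5,0) = 1
p^0 = 1.000000
(1-p)^5 = 0.389181
P = 1 * 1.000000 * 0.389181 = 0.3892

P(X=0) = 0.3892


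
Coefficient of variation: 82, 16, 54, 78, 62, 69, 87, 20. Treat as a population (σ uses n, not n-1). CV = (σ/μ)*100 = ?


Mean = 58.5000
SD = 25.4362
CV = (25.4362/58.5000)*100 = 43.4807%

CV = 43.4807%


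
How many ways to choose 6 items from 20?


C(20,6) = 20!/(6! × 14!)
= 2432902008176640000/(720 × 87178291200)
= 38760

C(20,6) = 38760


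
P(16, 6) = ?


P(16,6) = 16!/10!
= 20922789888000/3628800
= 5765760

P(16,6) = 5765760


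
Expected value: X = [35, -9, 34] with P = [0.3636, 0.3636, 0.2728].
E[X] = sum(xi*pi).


E[X] = 35*0.3636 - 9*0.3636 + 34*0.2728
= 12.7260 - 3.2724 + 9.2752
= 18.7288

E[X] = 18.7288


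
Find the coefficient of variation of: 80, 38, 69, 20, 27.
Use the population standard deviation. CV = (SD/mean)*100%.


Mean = 46.8000
SD = 23.5915
CV = (23.5915/46.8000)*100 = 50.4092%

CV = 50.4092%


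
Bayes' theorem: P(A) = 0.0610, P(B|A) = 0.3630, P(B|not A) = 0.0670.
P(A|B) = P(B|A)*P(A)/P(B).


P(B) = P(B|A)*P(A) + P(B|A')*P(A')
= 0.3630*0.0610 + 0.0670*0.9390
= 0.022143 + 0.062913 = 0.085056
P(A|B) = 0.022143/0.085056 = 0.2603

P(A|B) = 0.2603


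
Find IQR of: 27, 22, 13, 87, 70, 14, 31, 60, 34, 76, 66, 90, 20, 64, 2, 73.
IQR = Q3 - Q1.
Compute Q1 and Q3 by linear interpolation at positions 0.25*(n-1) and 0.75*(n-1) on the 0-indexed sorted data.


Sorted: 2, 13, 14, 20, 22, 27, 31, 34, 60, 64, 66, 70, 73, 76, 87, 90
Q1 (25th %ile) = 21.5000
Q3 (75th %ile) = 70.7500
IQR = 70.7500 - 21.5000 = 49.2500

IQR = 49.2500


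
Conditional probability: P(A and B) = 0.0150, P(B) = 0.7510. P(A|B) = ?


P(A|B) = 0.0150/0.7510 = 0.0200

P(A|B) = 0.0200


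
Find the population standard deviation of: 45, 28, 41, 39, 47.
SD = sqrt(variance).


Mean = 40.0000
Variance = 44.0000
SD = sqrt(44.0000) = 6.6332

SD = 6.6332


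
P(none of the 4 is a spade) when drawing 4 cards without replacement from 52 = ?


P(no spades) = (39/52) × (38/51) × (37/50) × (36/49)
= 0.3038

P = 0.3038


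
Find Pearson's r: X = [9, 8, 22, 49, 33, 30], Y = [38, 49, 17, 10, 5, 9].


Mean X = 25.1667, Mean Y = 21.3333
SD X = 14.252680, SD Y = 16.377491
Cov = -198.055556
r = -198.055556/(14.252680*16.377491) = -0.8485

r = -0.8485


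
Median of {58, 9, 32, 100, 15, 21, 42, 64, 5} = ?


Sorted: 5, 9, 15, 21, 32, 42, 58, 64, 100
n = 9 (odd)
Middle value = 32

Median = 32


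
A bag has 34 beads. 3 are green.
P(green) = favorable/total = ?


P = 3/34 = 0.0882

P = 0.0882


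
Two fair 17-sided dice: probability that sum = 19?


Total outcomes = 17×17 = 289
Favorable (sum = 19): 16
P = 16/289 = 0.0554

P = 0.0554


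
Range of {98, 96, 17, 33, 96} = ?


Max = 98, Min = 17
Range = 98 - 17 = 81

Range = 81


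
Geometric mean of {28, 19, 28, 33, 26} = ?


Product = 28 × 19 × 28 × 33 × 26 = 12780768
GM = 12780768^(1/5) = 26.3822

GM = 26.3822


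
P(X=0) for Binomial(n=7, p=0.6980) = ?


C(7,0) = 1
p^0 = 1.000000
(1-p)^7 = 0.000229
P = 1 * 1.000000 * 0.000229 = 0.0002

P(X=0) = 0.0002


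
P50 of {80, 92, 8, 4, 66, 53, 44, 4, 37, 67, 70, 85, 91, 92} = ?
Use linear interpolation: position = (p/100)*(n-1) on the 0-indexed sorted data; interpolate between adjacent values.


Sorted: 4, 4, 8, 37, 44, 53, 66, 67, 70, 80, 85, 91, 92, 92
n = 14
Index = 50/100 * 13 = 6.5000
Lower = data[6] = 66, Upper = data[7] = 67
P50 = 66 + 0.5000*(1) = 66.5000

P50 = 66.5000


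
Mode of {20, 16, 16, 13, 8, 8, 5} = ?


Frequencies: 5:1, 8:2, 13:1, 16:2, 20:1
Max frequency = 2
Mode = 8, 16

Mode = 8, 16


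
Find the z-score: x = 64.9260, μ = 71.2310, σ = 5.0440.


z = (64.9260 - 71.2310)/5.0440
= -6.3050/5.0440
= -1.2500

z = -1.2500


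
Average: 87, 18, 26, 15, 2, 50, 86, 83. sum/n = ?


Sum = 87 + 18 + 26 + 15 + 2 + 50 + 86 + 83 = 367
n = 8
Mean = 367/8 = 45.8750

Mean = 45.8750


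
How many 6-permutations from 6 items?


P(6,6) = 6!/0!
= 720/1
= 720

P(6,6) = 720


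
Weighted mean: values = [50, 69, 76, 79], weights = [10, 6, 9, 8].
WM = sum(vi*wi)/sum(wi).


Numerator = 50*10 + 69*6 + 76*9 + 79*8 = 2230
Denominator = 10 + 6 + 9 + 8 = 33
WM = 2230/33 = 67.5758

WM = 67.5758


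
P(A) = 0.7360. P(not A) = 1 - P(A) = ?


P(not A) = 1 - 0.7360 = 0.2640

P(not A) = 0.2640


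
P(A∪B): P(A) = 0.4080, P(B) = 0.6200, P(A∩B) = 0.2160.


P(A∪B) = 0.4080 + 0.6200 - 0.2160
= 1.0280 - 0.2160
= 0.8120

P(A∪B) = 0.8120


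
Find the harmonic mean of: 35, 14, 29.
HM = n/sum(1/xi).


Sum of reciprocals = 1/35 + 1/14 + 1/29 = 0.134483
HM = 3/0.134483 = 22.3077

HM = 22.3077


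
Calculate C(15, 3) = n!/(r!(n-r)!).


C(15,3) = 15!/(3! × 12!)
= 1307674368000/(6 × 479001600)
= 455

C(15,3) = 455


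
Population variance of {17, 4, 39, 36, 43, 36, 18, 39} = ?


Mean = 29.0000
Squared deviations: 144.0000, 625.0000, 100.0000, 49.0000, 196.0000, 49.0000, 121.0000, 100.0000
Sum = 1384.0000
Variance = 1384.0000/8 = 173.0000

Variance = 173.0000


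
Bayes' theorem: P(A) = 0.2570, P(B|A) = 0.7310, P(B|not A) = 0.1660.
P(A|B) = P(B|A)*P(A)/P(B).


P(B) = P(B|A)*P(A) + P(B|A')*P(A')
= 0.7310*0.2570 + 0.1660*0.7430
= 0.187867 + 0.123338 = 0.311205
P(A|B) = 0.187867/0.311205 = 0.6037

P(A|B) = 0.6037


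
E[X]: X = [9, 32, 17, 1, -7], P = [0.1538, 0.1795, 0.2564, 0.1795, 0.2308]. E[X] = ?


E[X] = 9*0.1538 + 32*0.1795 + 17*0.2564 + 1*0.1795 - 7*0.2308
= 1.3842 + 5.7440 + 4.3588 + 0.1795 - 1.6156
= 10.0509

E[X] = 10.0509


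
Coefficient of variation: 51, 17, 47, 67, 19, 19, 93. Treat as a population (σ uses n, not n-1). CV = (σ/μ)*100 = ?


Mean = 44.7143
SD = 26.6282
CV = (26.6282/44.7143)*100 = 59.5519%

CV = 59.5519%


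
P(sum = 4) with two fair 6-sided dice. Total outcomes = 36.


Total outcomes = 6×6 = 36
Favorable (sum = 4): 3
P = 3/36 = 0.0833

P = 0.0833


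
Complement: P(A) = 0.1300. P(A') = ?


P(not A) = 1 - 0.1300 = 0.8700

P(not A) = 0.8700


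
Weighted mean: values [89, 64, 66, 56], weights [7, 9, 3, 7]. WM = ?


Numerator = 89*7 + 64*9 + 66*3 + 56*7 = 1789
Denominator = 7 + 9 + 3 + 7 = 26
WM = 1789/26 = 68.8077

WM = 68.8077


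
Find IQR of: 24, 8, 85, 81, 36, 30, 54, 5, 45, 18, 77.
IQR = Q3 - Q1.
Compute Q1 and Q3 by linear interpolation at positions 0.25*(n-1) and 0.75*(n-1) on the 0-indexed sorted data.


Sorted: 5, 8, 18, 24, 30, 36, 45, 54, 77, 81, 85
Q1 (25th %ile) = 21.0000
Q3 (75th %ile) = 65.5000
IQR = 65.5000 - 21.0000 = 44.5000

IQR = 44.5000


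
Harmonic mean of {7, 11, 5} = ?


Sum of reciprocals = 1/7 + 1/11 + 1/5 = 0.433766
HM = 3/0.433766 = 6.9162

HM = 6.9162


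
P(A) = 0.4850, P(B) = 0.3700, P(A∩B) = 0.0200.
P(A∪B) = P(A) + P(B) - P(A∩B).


P(A∪B) = 0.4850 + 0.3700 - 0.0200
= 0.8550 - 0.0200
= 0.8350

P(A∪B) = 0.8350


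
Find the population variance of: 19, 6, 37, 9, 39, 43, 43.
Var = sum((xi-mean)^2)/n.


Mean = 28.0000
Squared deviations: 81.0000, 484.0000, 81.0000, 361.0000, 121.0000, 225.0000, 225.0000
Sum = 1578.0000
Variance = 1578.0000/7 = 225.4286

Variance = 225.4286


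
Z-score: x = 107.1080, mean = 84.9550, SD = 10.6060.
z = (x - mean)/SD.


z = (107.1080 - 84.9550)/10.6060
= 22.1530/10.6060
= 2.0887

z = 2.0887


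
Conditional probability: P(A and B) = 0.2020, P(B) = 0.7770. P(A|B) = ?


P(A|B) = 0.2020/0.7770 = 0.2600

P(A|B) = 0.2600


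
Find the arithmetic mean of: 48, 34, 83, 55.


Sum = 48 + 34 + 83 + 55 = 220
n = 4
Mean = 220/4 = 55.0000

Mean = 55.0000


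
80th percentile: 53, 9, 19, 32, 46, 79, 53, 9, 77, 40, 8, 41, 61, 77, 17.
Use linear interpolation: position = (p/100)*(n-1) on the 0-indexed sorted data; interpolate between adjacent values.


Sorted: 8, 9, 9, 17, 19, 32, 40, 41, 46, 53, 53, 61, 77, 77, 79
n = 15
Index = 80/100 * 14 = 11.2000
Lower = data[11] = 61, Upper = data[12] = 77
P80 = 61 + 0.2000*(16) = 64.2000

P80 = 64.2000


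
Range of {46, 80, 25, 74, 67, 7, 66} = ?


Max = 80, Min = 7
Range = 80 - 7 = 73

Range = 73


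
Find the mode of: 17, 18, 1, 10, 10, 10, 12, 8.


Frequencies: 1:1, 8:1, 10:3, 12:1, 17:1, 18:1
Max frequency = 3
Mode = 10

Mode = 10


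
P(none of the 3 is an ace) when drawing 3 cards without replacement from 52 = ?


P(no aces) = (48/52) × (47/51) × (46/50)
= 0.7826

P = 0.7826


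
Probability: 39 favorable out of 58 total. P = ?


P = 39/58 = 0.6724

P = 0.6724


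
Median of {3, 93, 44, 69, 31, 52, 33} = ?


Sorted: 3, 31, 33, 44, 52, 69, 93
n = 7 (odd)
Middle value = 44

Median = 44


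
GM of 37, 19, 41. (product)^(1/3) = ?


Product = 37 × 19 × 41 = 28823
GM = 28823^(1/3) = 30.6605

GM = 30.6605


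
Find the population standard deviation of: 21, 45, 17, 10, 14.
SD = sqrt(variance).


Mean = 21.4000
Variance = 152.2400
SD = sqrt(152.2400) = 12.3386

SD = 12.3386


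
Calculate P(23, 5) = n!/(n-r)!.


P(23,5) = 23!/18!
= 25852016738884976640000/6402373705728000
= 4037880

P(23,5) = 4037880


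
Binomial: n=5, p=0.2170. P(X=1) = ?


C(5,1) = 5
p^1 = 0.217000
(1-p)^4 = 0.375878
P = 5 * 0.217000 * 0.375878 = 0.4078

P(X=1) = 0.4078


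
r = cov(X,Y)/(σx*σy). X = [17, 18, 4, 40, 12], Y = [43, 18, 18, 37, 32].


Mean X = 18.2000, Mean Y = 29.6000
SD X = 11.973304, SD Y = 10.091581
Cov = 59.480000
r = 59.480000/(11.973304*10.091581) = 0.4923

r = 0.4923


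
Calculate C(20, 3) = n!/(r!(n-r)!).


C(20,3) = 20!/(3! × 17!)
= 2432902008176640000/(6 × 355687428096000)
= 1140

C(20,3) = 1140


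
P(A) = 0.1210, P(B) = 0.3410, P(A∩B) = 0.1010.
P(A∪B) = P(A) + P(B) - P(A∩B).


P(A∪B) = 0.1210 + 0.3410 - 0.1010
= 0.4620 - 0.1010
= 0.3610

P(A∪B) = 0.3610


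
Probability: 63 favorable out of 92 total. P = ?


P = 63/92 = 0.6848

P = 0.6848


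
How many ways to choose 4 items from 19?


C(19,4) = 19!/(4! × 15!)
= 121645100408832000/(24 × 1307674368000)
= 3876

C(19,4) = 3876


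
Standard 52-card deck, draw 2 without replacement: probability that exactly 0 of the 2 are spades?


Hypergeometric: P(X=0) = C(13,0)·C(39,2) / C(52,2)
= 1 × 741 / 1326
= 741/1326 = 0.5588

P = 0.5588


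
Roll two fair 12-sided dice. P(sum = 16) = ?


Total outcomes = 12×12 = 144
Favorable (sum = 16): 9
P = 9/144 = 0.0625

P = 0.0625


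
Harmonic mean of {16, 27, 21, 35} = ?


Sum of reciprocals = 1/16 + 1/27 + 1/21 + 1/35 = 0.175728
HM = 4/0.175728 = 22.7625

HM = 22.7625


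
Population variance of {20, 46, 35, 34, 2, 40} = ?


Mean = 29.5000
Squared deviations: 90.2500, 272.2500, 30.2500, 20.2500, 756.2500, 110.2500
Sum = 1279.5000
Variance = 1279.5000/6 = 213.2500

Variance = 213.2500


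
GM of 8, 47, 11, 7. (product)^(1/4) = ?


Product = 8 × 47 × 11 × 7 = 28952
GM = 28952^(1/4) = 13.0443

GM = 13.0443


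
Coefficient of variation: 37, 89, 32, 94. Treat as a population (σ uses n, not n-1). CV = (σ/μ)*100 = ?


Mean = 63.0000
SD = 28.6094
CV = (28.6094/63.0000)*100 = 45.4118%

CV = 45.4118%


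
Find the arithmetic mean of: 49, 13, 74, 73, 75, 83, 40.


Sum = 49 + 13 + 74 + 73 + 75 + 83 + 40 = 407
n = 7
Mean = 407/7 = 58.1429

Mean = 58.1429


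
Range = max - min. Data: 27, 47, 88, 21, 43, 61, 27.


Max = 88, Min = 21
Range = 88 - 21 = 67

Range = 67


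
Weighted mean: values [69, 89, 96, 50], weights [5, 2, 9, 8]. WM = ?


Numerator = 69*5 + 89*2 + 96*9 + 50*8 = 1787
Denominator = 5 + 2 + 9 + 8 = 24
WM = 1787/24 = 74.4583

WM = 74.4583


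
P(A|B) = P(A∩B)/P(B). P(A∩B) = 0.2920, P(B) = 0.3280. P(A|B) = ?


P(A|B) = 0.2920/0.3280 = 0.8902

P(A|B) = 0.8902


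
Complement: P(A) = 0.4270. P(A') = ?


P(not A) = 1 - 0.4270 = 0.5730

P(not A) = 0.5730


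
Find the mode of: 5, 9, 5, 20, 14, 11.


Frequencies: 5:2, 9:1, 11:1, 14:1, 20:1
Max frequency = 2
Mode = 5

Mode = 5


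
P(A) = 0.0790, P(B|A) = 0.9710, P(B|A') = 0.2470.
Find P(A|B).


P(B) = P(B|A)*P(A) + P(B|A')*P(A')
= 0.9710*0.0790 + 0.2470*0.9210
= 0.076709 + 0.227487 = 0.304196
P(A|B) = 0.076709/0.304196 = 0.2522

P(A|B) = 0.2522


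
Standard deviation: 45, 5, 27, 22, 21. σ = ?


Mean = 24.0000
Variance = 164.8000
SD = sqrt(164.8000) = 12.8374

SD = 12.8374


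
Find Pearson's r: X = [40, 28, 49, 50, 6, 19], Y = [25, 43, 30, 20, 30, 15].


Mean X = 32.0000, Mean Y = 27.1667
SD X = 16.010413, SD Y = 8.858455
Cov = -12.833333
r = -12.833333/(16.010413*8.858455) = -0.0905

r = -0.0905


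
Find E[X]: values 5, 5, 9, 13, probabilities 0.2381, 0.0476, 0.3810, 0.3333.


E[X] = 5*0.2381 + 5*0.0476 + 9*0.3810 + 13*0.3333
= 1.1905 + 0.2380 + 3.4290 + 4.3329
= 9.1904

E[X] = 9.1904


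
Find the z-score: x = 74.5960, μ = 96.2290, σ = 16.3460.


z = (74.5960 - 96.2290)/16.3460
= -21.6330/16.3460
= -1.3234

z = -1.3234


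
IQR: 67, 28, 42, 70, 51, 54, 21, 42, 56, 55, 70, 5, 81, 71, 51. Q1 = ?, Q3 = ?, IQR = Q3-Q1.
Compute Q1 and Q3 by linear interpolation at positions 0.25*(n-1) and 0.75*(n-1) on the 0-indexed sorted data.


Sorted: 5, 21, 28, 42, 42, 51, 51, 54, 55, 56, 67, 70, 70, 71, 81
Q1 (25th %ile) = 42.0000
Q3 (75th %ile) = 68.5000
IQR = 68.5000 - 42.0000 = 26.5000

IQR = 26.5000


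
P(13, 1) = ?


P(13,1) = 13!/12!
= 6227020800/479001600
= 13

P(13,1) = 13


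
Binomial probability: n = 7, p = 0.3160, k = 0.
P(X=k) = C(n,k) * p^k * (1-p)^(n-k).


C(7,0) = 1
p^0 = 1.000000
(1-p)^7 = 0.070048
P = 1 * 1.000000 * 0.070048 = 0.0700

P(X=0) = 0.0700


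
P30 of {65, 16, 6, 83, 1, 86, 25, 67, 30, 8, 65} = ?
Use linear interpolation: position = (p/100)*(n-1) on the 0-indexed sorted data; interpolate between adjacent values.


Sorted: 1, 6, 8, 16, 25, 30, 65, 65, 67, 83, 86
n = 11
Index = 30/100 * 10 = 3.0000
Lower = data[3] = 16, Upper = data[4] = 25
P30 = 16 + 0*(9) = 16.0000

P30 = 16.0000


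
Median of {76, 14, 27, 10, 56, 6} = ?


Sorted: 6, 10, 14, 27, 56, 76
n = 6 (even)
Middle values: 14 and 27
Median = (14+27)/2 = 20.5000

Median = 20.5000


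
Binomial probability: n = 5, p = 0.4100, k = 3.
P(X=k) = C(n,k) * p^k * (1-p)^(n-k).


C(5,3) = 10
p^3 = 0.068921
(1-p)^2 = 0.348100
P = 10 * 0.068921 * 0.348100 = 0.2399

P(X=3) = 0.2399


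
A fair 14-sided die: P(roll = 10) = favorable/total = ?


Favorable outcomes (roll = 10): 1
Total outcomes = 14
P = 1/14 = 0.0714

P = 0.0714


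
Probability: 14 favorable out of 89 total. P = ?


P = 14/89 = 0.1573

P = 0.1573


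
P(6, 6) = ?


P(6,6) = 6!/0!
= 720/1
= 720

P(6,6) = 720


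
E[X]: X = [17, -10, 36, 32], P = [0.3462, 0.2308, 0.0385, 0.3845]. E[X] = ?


E[X] = 17*0.3462 - 10*0.2308 + 36*0.0385 + 32*0.3845
= 5.8854 - 2.3080 + 1.3860 + 12.3040
= 17.2674

E[X] = 17.2674


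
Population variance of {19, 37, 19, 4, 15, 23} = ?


Mean = 19.5000
Squared deviations: 0.2500, 306.2500, 0.2500, 240.2500, 20.2500, 12.2500
Sum = 579.5000
Variance = 579.5000/6 = 96.5833

Variance = 96.5833


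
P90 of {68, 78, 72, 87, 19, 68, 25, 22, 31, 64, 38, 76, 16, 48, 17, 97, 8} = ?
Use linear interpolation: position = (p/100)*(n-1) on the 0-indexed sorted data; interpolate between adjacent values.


Sorted: 8, 16, 17, 19, 22, 25, 31, 38, 48, 64, 68, 68, 72, 76, 78, 87, 97
n = 17
Index = 90/100 * 16 = 14.4000
Lower = data[14] = 78, Upper = data[15] = 87
P90 = 78 + 0.4000*(9) = 81.6000

P90 = 81.6000


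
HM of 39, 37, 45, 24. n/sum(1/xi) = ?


Sum of reciprocals = 1/39 + 1/37 + 1/45 + 1/24 = 0.116557
HM = 4/0.116557 = 34.3180

HM = 34.3180


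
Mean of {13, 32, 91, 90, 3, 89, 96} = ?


Sum = 13 + 32 + 91 + 90 + 3 + 89 + 96 = 414
n = 7
Mean = 414/7 = 59.1429

Mean = 59.1429


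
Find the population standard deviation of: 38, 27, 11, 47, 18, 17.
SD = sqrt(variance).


Mean = 26.3333
Variance = 159.2222
SD = sqrt(159.2222) = 12.6183

SD = 12.6183


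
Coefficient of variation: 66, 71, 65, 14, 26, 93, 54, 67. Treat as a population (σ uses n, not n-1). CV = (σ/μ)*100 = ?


Mean = 57.0000
SD = 23.8642
CV = (23.8642/57.0000)*100 = 41.8670%

CV = 41.8670%


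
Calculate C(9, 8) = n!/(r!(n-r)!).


C(9,8) = 9!/(8! × 1!)
= 362880/(40320 × 1)
= 9

C(9,8) = 9


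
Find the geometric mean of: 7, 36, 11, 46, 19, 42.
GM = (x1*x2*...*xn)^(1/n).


Product = 7 × 36 × 11 × 46 × 19 × 42 = 101754576
GM = 101754576^(1/6) = 21.6069

GM = 21.6069


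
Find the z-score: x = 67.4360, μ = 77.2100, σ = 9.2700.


z = (67.4360 - 77.2100)/9.2700
= -9.7740/9.2700
= -1.0544

z = -1.0544


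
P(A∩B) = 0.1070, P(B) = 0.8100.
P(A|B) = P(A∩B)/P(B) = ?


P(A|B) = 0.1070/0.8100 = 0.1321

P(A|B) = 0.1321


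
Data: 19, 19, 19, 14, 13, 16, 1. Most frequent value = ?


Frequencies: 1:1, 13:1, 14:1, 16:1, 19:3
Max frequency = 3
Mode = 19

Mode = 19


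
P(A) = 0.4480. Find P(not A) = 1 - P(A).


P(not A) = 1 - 0.4480 = 0.5520

P(not A) = 0.5520


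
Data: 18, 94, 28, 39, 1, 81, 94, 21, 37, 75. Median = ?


Sorted: 1, 18, 21, 28, 37, 39, 75, 81, 94, 94
n = 10 (even)
Middle values: 37 and 39
Median = (37+39)/2 = 38.0000

Median = 38.0000


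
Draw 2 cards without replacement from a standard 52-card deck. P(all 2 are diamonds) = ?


P(all diamonds) = (13/52) × (12/51)
= 0.0588

P = 0.0588


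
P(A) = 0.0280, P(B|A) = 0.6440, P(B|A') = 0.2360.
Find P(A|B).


P(B) = P(B|A)*P(A) + P(B|A')*P(A')
= 0.6440*0.0280 + 0.2360*0.9720
= 0.018032 + 0.229392 = 0.247424
P(A|B) = 0.018032/0.247424 = 0.0729

P(A|B) = 0.0729


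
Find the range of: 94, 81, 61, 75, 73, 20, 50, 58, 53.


Max = 94, Min = 20
Range = 94 - 20 = 74

Range = 74


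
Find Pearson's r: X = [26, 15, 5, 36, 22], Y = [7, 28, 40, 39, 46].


Mean X = 20.8000, Mean Y = 32.0000
SD X = 10.419213, SD Y = 13.784049
Cov = -22.000000
r = -22.000000/(10.419213*13.784049) = -0.1532

r = -0.1532


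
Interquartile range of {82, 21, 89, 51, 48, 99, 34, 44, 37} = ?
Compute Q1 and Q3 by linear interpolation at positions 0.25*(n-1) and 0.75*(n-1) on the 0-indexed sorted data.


Sorted: 21, 34, 37, 44, 48, 51, 82, 89, 99
Q1 (25th %ile) = 37.0000
Q3 (75th %ile) = 82.0000
IQR = 82.0000 - 37.0000 = 45.0000

IQR = 45.0000


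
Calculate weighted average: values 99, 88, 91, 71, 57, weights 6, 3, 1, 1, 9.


Numerator = 99*6 + 88*3 + 91*1 + 71*1 + 57*9 = 1533
Denominator = 6 + 3 + 1 + 1 + 9 = 20
WM = 1533/20 = 76.6500

WM = 76.6500


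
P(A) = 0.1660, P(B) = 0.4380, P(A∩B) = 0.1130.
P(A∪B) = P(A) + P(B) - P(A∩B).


P(A∪B) = 0.1660 + 0.4380 - 0.1130
= 0.6040 - 0.1130
= 0.4910

P(A∪B) = 0.4910


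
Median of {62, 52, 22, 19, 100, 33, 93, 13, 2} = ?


Sorted: 2, 13, 19, 22, 33, 52, 62, 93, 100
n = 9 (odd)
Middle value = 33

Median = 33


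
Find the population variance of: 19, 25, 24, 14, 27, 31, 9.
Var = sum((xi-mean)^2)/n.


Mean = 21.2857
Squared deviations: 5.2245, 13.7959, 7.3673, 53.0816, 32.6531, 94.3673, 150.9388
Sum = 357.4286
Variance = 357.4286/7 = 51.0612

Variance = 51.0612


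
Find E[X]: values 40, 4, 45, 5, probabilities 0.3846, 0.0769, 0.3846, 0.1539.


E[X] = 40*0.3846 + 4*0.0769 + 45*0.3846 + 5*0.1539
= 15.3840 + 0.3076 + 17.3070 + 0.7695
= 33.7681

E[X] = 33.7681


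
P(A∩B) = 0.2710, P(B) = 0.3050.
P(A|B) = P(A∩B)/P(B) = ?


P(A|B) = 0.2710/0.3050 = 0.8885

P(A|B) = 0.8885


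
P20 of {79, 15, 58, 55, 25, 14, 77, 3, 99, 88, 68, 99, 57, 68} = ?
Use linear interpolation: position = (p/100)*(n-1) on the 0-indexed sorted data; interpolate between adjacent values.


Sorted: 3, 14, 15, 25, 55, 57, 58, 68, 68, 77, 79, 88, 99, 99
n = 14
Index = 20/100 * 13 = 2.6000
Lower = data[2] = 15, Upper = data[3] = 25
P20 = 15 + 0.6000*(10) = 21.0000

P20 = 21.0000


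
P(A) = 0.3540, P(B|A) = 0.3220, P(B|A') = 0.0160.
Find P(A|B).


P(B) = P(B|A)*P(A) + P(B|A')*P(A')
= 0.3220*0.3540 + 0.0160*0.6460
= 0.113988 + 0.010336 = 0.124324
P(A|B) = 0.113988/0.124324 = 0.9169

P(A|B) = 0.9169


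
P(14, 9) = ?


P(14,9) = 14!/5!
= 87178291200/120
= 726485760

P(14,9) = 726485760


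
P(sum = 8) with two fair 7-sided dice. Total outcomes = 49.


Total outcomes = 7×7 = 49
Favorable (sum = 8): 7
P = 7/49 = 0.1429

P = 0.1429


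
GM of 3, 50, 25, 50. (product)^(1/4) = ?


Product = 3 × 50 × 25 × 50 = 187500
GM = 187500^(1/4) = 20.8090

GM = 20.8090


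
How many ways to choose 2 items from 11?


C(11,2) = 11!/(2! × 9!)
= 39916800/(2 × 362880)
= 55

C(11,2) = 55


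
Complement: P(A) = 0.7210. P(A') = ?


P(not A) = 1 - 0.7210 = 0.2790

P(not A) = 0.2790


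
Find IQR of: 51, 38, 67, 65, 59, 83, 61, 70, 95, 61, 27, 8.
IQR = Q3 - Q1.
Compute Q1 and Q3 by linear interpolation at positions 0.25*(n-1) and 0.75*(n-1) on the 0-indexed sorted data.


Sorted: 8, 27, 38, 51, 59, 61, 61, 65, 67, 70, 83, 95
Q1 (25th %ile) = 47.7500
Q3 (75th %ile) = 67.7500
IQR = 67.7500 - 47.7500 = 20.0000

IQR = 20.0000


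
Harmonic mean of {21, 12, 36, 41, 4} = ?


Sum of reciprocals = 1/21 + 1/12 + 1/36 + 1/41 + 1/4 = 0.433120
HM = 5/0.433120 = 11.5441

HM = 11.5441


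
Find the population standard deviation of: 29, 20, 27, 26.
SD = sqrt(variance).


Mean = 25.5000
Variance = 11.2500
SD = sqrt(11.2500) = 3.3541

SD = 3.3541


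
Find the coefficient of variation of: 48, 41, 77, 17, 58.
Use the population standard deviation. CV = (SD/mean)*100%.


Mean = 48.2000
SD = 19.7525
CV = (19.7525/48.2000)*100 = 40.9802%

CV = 40.9802%


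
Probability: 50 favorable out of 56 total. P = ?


P = 50/56 = 0.8929

P = 0.8929


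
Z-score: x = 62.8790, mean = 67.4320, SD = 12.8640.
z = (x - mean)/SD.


z = (62.8790 - 67.4320)/12.8640
= -4.5530/12.8640
= -0.3539

z = -0.3539


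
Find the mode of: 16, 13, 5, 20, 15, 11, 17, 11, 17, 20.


Frequencies: 5:1, 11:2, 13:1, 15:1, 16:1, 17:2, 20:2
Max frequency = 2
Mode = 11, 17, 20

Mode = 11, 17, 20


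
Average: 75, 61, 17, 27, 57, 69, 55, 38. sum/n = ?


Sum = 75 + 61 + 17 + 27 + 57 + 69 + 55 + 38 = 399
n = 8
Mean = 399/8 = 49.8750

Mean = 49.8750


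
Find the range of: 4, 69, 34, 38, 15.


Max = 69, Min = 4
Range = 69 - 4 = 65

Range = 65


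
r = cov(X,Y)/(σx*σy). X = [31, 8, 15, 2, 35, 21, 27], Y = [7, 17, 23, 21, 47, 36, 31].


Mean X = 19.8571, Mean Y = 26.0000
SD X = 11.268522, SD Y = 12.200703
Cov = 52.000000
r = 52.000000/(11.268522*12.200703) = 0.3782

r = 0.3782


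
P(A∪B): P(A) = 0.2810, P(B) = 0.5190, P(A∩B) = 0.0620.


P(A∪B) = 0.2810 + 0.5190 - 0.0620
= 0.8000 - 0.0620
= 0.7380

P(A∪B) = 0.7380


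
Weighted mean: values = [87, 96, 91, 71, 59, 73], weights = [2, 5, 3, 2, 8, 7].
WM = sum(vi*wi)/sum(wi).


Numerator = 87*2 + 96*5 + 91*3 + 71*2 + 59*8 + 73*7 = 2052
Denominator = 2 + 5 + 3 + 2 + 8 + 7 = 27
WM = 2052/27 = 76.0000

WM = 76.0000


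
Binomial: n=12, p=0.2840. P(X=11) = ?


C(12,11) = 12
p^11 = 9.693972e-07
(1-p)^1 = 0.716000
P = 12 * 9.693972e-07 * 0.716000 = 8.3291e-06

P(X=11) = 8.3291e-06


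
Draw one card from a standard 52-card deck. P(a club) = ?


13 clubs in 52 cards
P = 13/52 = 0.2500

P = 0.2500


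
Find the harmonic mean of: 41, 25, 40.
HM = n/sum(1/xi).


Sum of reciprocals = 1/41 + 1/25 + 1/40 = 0.089390
HM = 3/0.089390 = 33.5607

HM = 33.5607


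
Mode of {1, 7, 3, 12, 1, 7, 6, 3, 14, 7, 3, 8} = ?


Frequencies: 1:2, 3:3, 6:1, 7:3, 8:1, 12:1, 14:1
Max frequency = 3
Mode = 3, 7

Mode = 3, 7


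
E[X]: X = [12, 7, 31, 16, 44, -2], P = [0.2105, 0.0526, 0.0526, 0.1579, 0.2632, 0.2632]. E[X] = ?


E[X] = 12*0.2105 + 7*0.0526 + 31*0.0526 + 16*0.1579 + 44*0.2632 - 2*0.2632
= 2.5260 + 0.3682 + 1.6306 + 2.5264 + 11.5808 - 0.5264
= 18.1056

E[X] = 18.1056


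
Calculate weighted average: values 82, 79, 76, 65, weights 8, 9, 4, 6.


Numerator = 82*8 + 79*9 + 76*4 + 65*6 = 2061
Denominator = 8 + 9 + 4 + 6 = 27
WM = 2061/27 = 76.3333

WM = 76.3333


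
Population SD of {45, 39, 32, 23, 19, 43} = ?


Mean = 33.5000
Variance = 95.9167
SD = sqrt(95.9167) = 9.7937

SD = 9.7937


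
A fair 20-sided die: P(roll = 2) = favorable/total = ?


Favorable outcomes (roll = 2): 1
Total outcomes = 20
P = 1/20 = 0.0500

P = 0.0500


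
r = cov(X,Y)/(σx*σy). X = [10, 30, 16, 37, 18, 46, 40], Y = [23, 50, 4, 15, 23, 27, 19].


Mean X = 28.1429, Mean Y = 23.0000
SD X = 12.653950, SD Y = 13.016473
Cov = 33.428571
r = 33.428571/(12.653950*13.016473) = 0.2030

r = 0.2030


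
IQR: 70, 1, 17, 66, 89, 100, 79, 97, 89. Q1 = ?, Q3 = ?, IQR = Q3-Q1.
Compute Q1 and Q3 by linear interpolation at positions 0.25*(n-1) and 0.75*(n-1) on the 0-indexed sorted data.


Sorted: 1, 17, 66, 70, 79, 89, 89, 97, 100
Q1 (25th %ile) = 66.0000
Q3 (75th %ile) = 89.0000
IQR = 89.0000 - 66.0000 = 23.0000

IQR = 23.0000


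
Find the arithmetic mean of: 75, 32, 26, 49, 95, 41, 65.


Sum = 75 + 32 + 26 + 49 + 95 + 41 + 65 = 383
n = 7
Mean = 383/7 = 54.7143

Mean = 54.7143


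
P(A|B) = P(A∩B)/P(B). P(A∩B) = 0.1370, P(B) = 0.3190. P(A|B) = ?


P(A|B) = 0.1370/0.3190 = 0.4295

P(A|B) = 0.4295


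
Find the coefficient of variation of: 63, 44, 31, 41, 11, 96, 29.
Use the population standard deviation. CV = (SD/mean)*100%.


Mean = 45.0000
SD = 25.4951
CV = (25.4951/45.0000)*100 = 56.6558%

CV = 56.6558%


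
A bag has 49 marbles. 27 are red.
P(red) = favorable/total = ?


P = 27/49 = 0.5510

P = 0.5510


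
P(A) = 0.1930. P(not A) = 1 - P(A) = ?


P(not A) = 1 - 0.1930 = 0.8070

P(not A) = 0.8070


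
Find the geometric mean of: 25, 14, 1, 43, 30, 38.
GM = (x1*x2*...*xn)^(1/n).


Product = 25 × 14 × 1 × 43 × 30 × 38 = 17157000
GM = 17157000^(1/6) = 16.0598

GM = 16.0598


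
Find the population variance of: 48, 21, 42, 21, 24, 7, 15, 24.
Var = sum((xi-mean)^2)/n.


Mean = 25.2500
Squared deviations: 517.5625, 18.0625, 280.5625, 18.0625, 1.5625, 333.0625, 105.0625, 1.5625
Sum = 1275.5000
Variance = 1275.5000/8 = 159.4375

Variance = 159.4375


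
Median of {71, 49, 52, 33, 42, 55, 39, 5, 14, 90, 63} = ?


Sorted: 5, 14, 33, 39, 42, 49, 52, 55, 63, 71, 90
n = 11 (odd)
Middle value = 49

Median = 49


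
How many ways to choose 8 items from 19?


C(19,8) = 19!/(8! × 11!)
= 121645100408832000/(40320 × 39916800)
= 75582

C(19,8) = 75582


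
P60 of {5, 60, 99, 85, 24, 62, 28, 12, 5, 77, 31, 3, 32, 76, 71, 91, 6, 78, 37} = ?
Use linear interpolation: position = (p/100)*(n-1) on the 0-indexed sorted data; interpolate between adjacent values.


Sorted: 3, 5, 5, 6, 12, 24, 28, 31, 32, 37, 60, 62, 71, 76, 77, 78, 85, 91, 99
n = 19
Index = 60/100 * 18 = 10.8000
Lower = data[10] = 60, Upper = data[11] = 62
P60 = 60 + 0.8000*(2) = 61.6000

P60 = 61.6000


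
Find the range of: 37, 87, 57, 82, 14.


Max = 87, Min = 14
Range = 87 - 14 = 73

Range = 73


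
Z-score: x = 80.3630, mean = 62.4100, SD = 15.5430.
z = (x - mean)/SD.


z = (80.3630 - 62.4100)/15.5430
= 17.9530/15.5430
= 1.1551

z = 1.1551


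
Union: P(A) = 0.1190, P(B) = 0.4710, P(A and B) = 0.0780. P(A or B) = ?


P(A∪B) = 0.1190 + 0.4710 - 0.0780
= 0.5900 - 0.0780
= 0.5120

P(A∪B) = 0.5120


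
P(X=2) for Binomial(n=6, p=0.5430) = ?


C(6,2) = 15
p^2 = 0.294849
(1-p)^4 = 0.043618
P = 15 * 0.294849 * 0.043618 = 0.1929

P(X=2) = 0.1929


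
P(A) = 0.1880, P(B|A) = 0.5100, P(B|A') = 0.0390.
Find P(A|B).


P(B) = P(B|A)*P(A) + P(B|A')*P(A')
= 0.5100*0.1880 + 0.0390*0.8120
= 0.095880 + 0.031668 = 0.127548
P(A|B) = 0.095880/0.127548 = 0.7517

P(A|B) = 0.7517


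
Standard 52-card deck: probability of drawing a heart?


13 hearts in 52 cards
P = 13/52 = 0.2500

P = 0.2500


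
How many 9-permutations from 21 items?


P(21,9) = 21!/12!
= 51090942171709440000/479001600
= 106661318400

P(21,9) = 106661318400


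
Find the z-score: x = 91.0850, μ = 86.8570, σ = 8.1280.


z = (91.0850 - 86.8570)/8.1280
= 4.2280/8.1280
= 0.5202

z = 0.5202


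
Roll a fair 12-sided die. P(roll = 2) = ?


Favorable outcomes (roll = 2): 1
Total outcomes = 12
P = 1/12 = 0.0833

P = 0.0833


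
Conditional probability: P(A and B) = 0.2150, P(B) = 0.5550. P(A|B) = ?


P(A|B) = 0.2150/0.5550 = 0.3874

P(A|B) = 0.3874


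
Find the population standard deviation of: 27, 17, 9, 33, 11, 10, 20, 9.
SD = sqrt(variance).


Mean = 17.0000
Variance = 72.2500
SD = sqrt(72.2500) = 8.5000

SD = 8.5000


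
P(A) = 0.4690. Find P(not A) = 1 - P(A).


P(not A) = 1 - 0.4690 = 0.5310

P(not A) = 0.5310


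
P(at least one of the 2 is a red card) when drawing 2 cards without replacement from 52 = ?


P(at least one) = 1 - P(none)
P(none) = (26/52) × (25/51) = 0.245098
P(at least one) = 1 - 0.245098 = 0.7549

P = 0.7549


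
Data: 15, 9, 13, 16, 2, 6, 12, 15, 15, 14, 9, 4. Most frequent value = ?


Frequencies: 2:1, 4:1, 6:1, 9:2, 12:1, 13:1, 14:1, 15:3, 16:1
Max frequency = 3
Mode = 15

Mode = 15


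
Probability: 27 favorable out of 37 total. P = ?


P = 27/37 = 0.7297

P = 0.7297


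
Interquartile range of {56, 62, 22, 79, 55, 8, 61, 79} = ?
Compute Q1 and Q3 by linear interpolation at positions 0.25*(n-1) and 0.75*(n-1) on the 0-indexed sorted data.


Sorted: 8, 22, 55, 56, 61, 62, 79, 79
Q1 (25th %ile) = 46.7500
Q3 (75th %ile) = 66.2500
IQR = 66.2500 - 46.7500 = 19.5000

IQR = 19.5000


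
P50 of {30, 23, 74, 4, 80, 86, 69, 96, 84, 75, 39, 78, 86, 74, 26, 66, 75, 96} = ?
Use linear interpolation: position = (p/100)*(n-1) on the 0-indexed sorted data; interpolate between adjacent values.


Sorted: 4, 23, 26, 30, 39, 66, 69, 74, 74, 75, 75, 78, 80, 84, 86, 86, 96, 96
n = 18
Index = 50/100 * 17 = 8.5000
Lower = data[8] = 74, Upper = data[9] = 75
P50 = 74 + 0.5000*(1) = 74.5000

P50 = 74.5000


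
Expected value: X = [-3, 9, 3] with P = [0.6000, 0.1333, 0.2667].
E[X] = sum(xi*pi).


E[X] = -3*0.6000 + 9*0.1333 + 3*0.2667
= -1.8000 + 1.1997 + 0.8001
= 0.1998

E[X] = 0.1998


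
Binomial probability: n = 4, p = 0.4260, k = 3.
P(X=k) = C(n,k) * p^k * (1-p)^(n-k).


C(4,3) = 4
p^3 = 0.077309
(1-p)^1 = 0.574000
P = 4 * 0.077309 * 0.574000 = 0.1775

P(X=3) = 0.1775


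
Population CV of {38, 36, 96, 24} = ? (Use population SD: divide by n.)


Mean = 48.5000
SD = 27.9419
CV = (27.9419/48.5000)*100 = 57.6122%

CV = 57.6122%


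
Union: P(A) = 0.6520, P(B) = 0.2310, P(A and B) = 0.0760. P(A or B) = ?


P(A∪B) = 0.6520 + 0.2310 - 0.0760
= 0.8830 - 0.0760
= 0.8070

P(A∪B) = 0.8070


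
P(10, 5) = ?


P(10,5) = 10!/5!
= 3628800/120
= 30240

P(10,5) = 30240


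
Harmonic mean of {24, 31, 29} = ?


Sum of reciprocals = 1/24 + 1/31 + 1/29 = 0.108407
HM = 3/0.108407 = 27.6734

HM = 27.6734


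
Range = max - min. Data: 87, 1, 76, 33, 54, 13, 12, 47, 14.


Max = 87, Min = 1
Range = 87 - 1 = 86

Range = 86


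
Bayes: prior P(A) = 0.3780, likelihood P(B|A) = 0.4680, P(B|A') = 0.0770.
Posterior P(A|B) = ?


P(B) = P(B|A)*P(A) + P(B|A')*P(A')
= 0.4680*0.3780 + 0.0770*0.6220
= 0.176904 + 0.047894 = 0.224798
P(A|B) = 0.176904/0.224798 = 0.7869

P(A|B) = 0.7869


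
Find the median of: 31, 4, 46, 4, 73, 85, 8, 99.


Sorted: 4, 4, 8, 31, 46, 73, 85, 99
n = 8 (even)
Middle values: 31 and 46
Median = (31+46)/2 = 38.5000

Median = 38.5000


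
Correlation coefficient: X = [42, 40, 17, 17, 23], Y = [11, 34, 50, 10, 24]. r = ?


Mean X = 27.8000, Mean Y = 25.8000
SD X = 11.016351, SD Y = 14.998667
Cov = -38.440000
r = -38.440000/(11.016351*14.998667) = -0.2326

r = -0.2326


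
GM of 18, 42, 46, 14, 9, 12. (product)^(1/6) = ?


Product = 18 × 42 × 46 × 14 × 9 × 12 = 52581312
GM = 52581312^(1/6) = 19.3555

GM = 19.3555


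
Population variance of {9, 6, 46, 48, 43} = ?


Mean = 30.4000
Squared deviations: 457.9600, 595.3600, 243.3600, 309.7600, 158.7600
Sum = 1765.2000
Variance = 1765.2000/5 = 353.0400

Variance = 353.0400


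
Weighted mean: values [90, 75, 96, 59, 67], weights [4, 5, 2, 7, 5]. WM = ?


Numerator = 90*4 + 75*5 + 96*2 + 59*7 + 67*5 = 1675
Denominator = 4 + 5 + 2 + 7 + 5 = 23
WM = 1675/23 = 72.8261

WM = 72.8261


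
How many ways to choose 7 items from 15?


C(15,7) = 15!/(7! × 8!)
= 1307674368000/(5040 × 40320)
= 6435

C(15,7) = 6435


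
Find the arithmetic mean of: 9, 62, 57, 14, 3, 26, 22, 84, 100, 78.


Sum = 9 + 62 + 57 + 14 + 3 + 26 + 22 + 84 + 100 + 78 = 455
n = 10
Mean = 455/10 = 45.5000

Mean = 45.5000


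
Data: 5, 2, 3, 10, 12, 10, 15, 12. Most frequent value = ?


Frequencies: 2:1, 3:1, 5:1, 10:2, 12:2, 15:1
Max frequency = 2
Mode = 10, 12

Mode = 10, 12


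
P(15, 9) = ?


P(15,9) = 15!/6!
= 1307674368000/720
= 1816214400

P(15,9) = 1816214400


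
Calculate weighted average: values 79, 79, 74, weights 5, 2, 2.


Numerator = 79*5 + 79*2 + 74*2 = 701
Denominator = 5 + 2 + 2 = 9
WM = 701/9 = 77.8889

WM = 77.8889


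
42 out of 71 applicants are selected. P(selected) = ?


P = 42/71 = 0.5915

P = 0.5915


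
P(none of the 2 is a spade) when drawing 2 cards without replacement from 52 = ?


P(no spades) = (39/52) × (38/51)
= 0.5588

P = 0.5588


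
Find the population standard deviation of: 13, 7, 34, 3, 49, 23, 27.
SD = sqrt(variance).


Mean = 22.2857
Variance = 223.6327
SD = sqrt(223.6327) = 14.9544

SD = 14.9544


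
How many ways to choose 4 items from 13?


C(13,4) = 13!/(4! × 9!)
= 6227020800/(24 × 362880)
= 715

C(13,4) = 715


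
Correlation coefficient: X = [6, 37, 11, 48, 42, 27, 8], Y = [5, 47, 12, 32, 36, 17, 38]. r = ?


Mean X = 25.5714, Mean Y = 26.7143
SD X = 16.078887, SD Y = 14.319959
Cov = 132.877551
r = 132.877551/(16.078887*14.319959) = 0.5771

r = 0.5771


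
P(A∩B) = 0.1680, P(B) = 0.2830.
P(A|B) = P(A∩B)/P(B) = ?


P(A|B) = 0.1680/0.2830 = 0.5936

P(A|B) = 0.5936


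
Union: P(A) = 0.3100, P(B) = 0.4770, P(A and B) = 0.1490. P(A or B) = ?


P(A∪B) = 0.3100 + 0.4770 - 0.1490
= 0.7870 - 0.1490
= 0.6380

P(A∪B) = 0.6380


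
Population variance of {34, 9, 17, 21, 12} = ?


Mean = 18.6000
Squared deviations: 237.1600, 92.1600, 2.5600, 5.7600, 43.5600
Sum = 381.2000
Variance = 381.2000/5 = 76.2400

Variance = 76.2400


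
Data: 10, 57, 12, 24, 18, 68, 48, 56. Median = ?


Sorted: 10, 12, 18, 24, 48, 56, 57, 68
n = 8 (even)
Middle values: 24 and 48
Median = (24+48)/2 = 36.0000

Median = 36.0000


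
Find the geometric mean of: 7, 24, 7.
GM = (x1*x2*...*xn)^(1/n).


Product = 7 × 24 × 7 = 1176
GM = 1176^(1/3) = 10.5553

GM = 10.5553


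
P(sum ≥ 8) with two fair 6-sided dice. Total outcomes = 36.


Total outcomes = 6×6 = 36
Favorable (sum ≥ 8): 15
P = 15/36 = 0.4167

P = 0.4167


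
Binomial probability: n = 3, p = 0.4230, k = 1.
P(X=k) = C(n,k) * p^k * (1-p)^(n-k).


C(3,1) = 3
p^1 = 0.423000
(1-p)^2 = 0.332929
P = 3 * 0.423000 * 0.332929 = 0.4225

P(X=1) = 0.4225


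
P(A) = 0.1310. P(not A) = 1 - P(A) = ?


P(not A) = 1 - 0.1310 = 0.8690

P(not A) = 0.8690


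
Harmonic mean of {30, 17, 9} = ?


Sum of reciprocals = 1/30 + 1/17 + 1/9 = 0.203268
HM = 3/0.203268 = 14.7588

HM = 14.7588


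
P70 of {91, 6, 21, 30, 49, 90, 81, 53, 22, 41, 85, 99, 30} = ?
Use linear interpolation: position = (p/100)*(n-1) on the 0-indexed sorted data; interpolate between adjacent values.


Sorted: 6, 21, 22, 30, 30, 41, 49, 53, 81, 85, 90, 91, 99
n = 13
Index = 70/100 * 12 = 8.4000
Lower = data[8] = 81, Upper = data[9] = 85
P70 = 81 + 0.4000*(4) = 82.6000

P70 = 82.6000


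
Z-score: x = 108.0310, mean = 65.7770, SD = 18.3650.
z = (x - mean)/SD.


z = (108.0310 - 65.7770)/18.3650
= 42.2540/18.3650
= 2.3008

z = 2.3008


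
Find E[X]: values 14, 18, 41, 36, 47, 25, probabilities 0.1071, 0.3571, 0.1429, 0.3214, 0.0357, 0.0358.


E[X] = 14*0.1071 + 18*0.3571 + 41*0.1429 + 36*0.3214 + 47*0.0357 + 25*0.0358
= 1.4994 + 6.4278 + 5.8589 + 11.5704 + 1.6779 + 0.8950
= 27.9294

E[X] = 27.9294


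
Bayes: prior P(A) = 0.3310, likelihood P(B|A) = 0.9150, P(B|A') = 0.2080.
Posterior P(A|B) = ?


P(B) = P(B|A)*P(A) + P(B|A')*P(A')
= 0.9150*0.3310 + 0.2080*0.6690
= 0.302865 + 0.139152 = 0.442017
P(A|B) = 0.302865/0.442017 = 0.6852

P(A|B) = 0.6852


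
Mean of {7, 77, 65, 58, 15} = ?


Sum = 7 + 77 + 65 + 58 + 15 = 222
n = 5
Mean = 222/5 = 44.4000

Mean = 44.4000


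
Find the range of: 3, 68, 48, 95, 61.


Max = 95, Min = 3
Range = 95 - 3 = 92

Range = 92


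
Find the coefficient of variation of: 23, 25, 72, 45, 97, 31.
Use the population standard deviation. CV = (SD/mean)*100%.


Mean = 48.8333
SD = 27.1564
CV = (27.1564/48.8333)*100 = 55.6105%

CV = 55.6105%


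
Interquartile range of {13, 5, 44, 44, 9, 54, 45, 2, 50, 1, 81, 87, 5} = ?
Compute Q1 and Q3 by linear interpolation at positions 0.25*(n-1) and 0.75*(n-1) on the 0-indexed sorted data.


Sorted: 1, 2, 5, 5, 9, 13, 44, 44, 45, 50, 54, 81, 87
Q1 (25th %ile) = 5.0000
Q3 (75th %ile) = 50.0000
IQR = 50.0000 - 5.0000 = 45.0000

IQR = 45.0000


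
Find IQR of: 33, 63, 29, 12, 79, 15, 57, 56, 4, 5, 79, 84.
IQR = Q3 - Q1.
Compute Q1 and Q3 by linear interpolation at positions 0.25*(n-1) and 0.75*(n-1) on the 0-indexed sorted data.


Sorted: 4, 5, 12, 15, 29, 33, 56, 57, 63, 79, 79, 84
Q1 (25th %ile) = 14.2500
Q3 (75th %ile) = 67.0000
IQR = 67.0000 - 14.2500 = 52.7500

IQR = 52.7500


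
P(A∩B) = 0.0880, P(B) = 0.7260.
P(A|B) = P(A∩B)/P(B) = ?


P(A|B) = 0.0880/0.7260 = 0.1212

P(A|B) = 0.1212


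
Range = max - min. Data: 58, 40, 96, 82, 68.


Max = 96, Min = 40
Range = 96 - 40 = 56

Range = 56


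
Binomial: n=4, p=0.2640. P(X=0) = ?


C(4,0) = 1
p^0 = 1.000000
(1-p)^4 = 0.293435
P = 1 * 1.000000 * 0.293435 = 0.2934

P(X=0) = 0.2934


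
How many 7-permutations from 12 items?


P(12,7) = 12!/5!
= 479001600/120
= 3991680

P(12,7) = 3991680


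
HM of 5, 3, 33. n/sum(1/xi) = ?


Sum of reciprocals = 1/5 + 1/3 + 1/33 = 0.563636
HM = 3/0.563636 = 5.3226

HM = 5.3226


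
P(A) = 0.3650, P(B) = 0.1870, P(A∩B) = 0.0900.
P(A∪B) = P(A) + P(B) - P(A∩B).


P(A∪B) = 0.3650 + 0.1870 - 0.0900
= 0.5520 - 0.0900
= 0.4620

P(A∪B) = 0.4620


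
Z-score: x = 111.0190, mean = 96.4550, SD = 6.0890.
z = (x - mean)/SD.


z = (111.0190 - 96.4550)/6.0890
= 14.5640/6.0890
= 2.3919

z = 2.3919


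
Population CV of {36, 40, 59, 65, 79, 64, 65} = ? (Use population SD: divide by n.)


Mean = 58.2857
SD = 14.0582
CV = (14.0582/58.2857)*100 = 24.1194%

CV = 24.1194%


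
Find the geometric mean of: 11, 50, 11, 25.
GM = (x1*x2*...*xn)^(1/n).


Product = 11 × 50 × 11 × 25 = 151250
GM = 151250^(1/4) = 19.7208

GM = 19.7208


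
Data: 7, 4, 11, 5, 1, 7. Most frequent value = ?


Frequencies: 1:1, 4:1, 5:1, 7:2, 11:1
Max frequency = 2
Mode = 7

Mode = 7


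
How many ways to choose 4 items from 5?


C(5,4) = 5!/(4! × 1!)
= 120/(24 × 1)
= 5

C(5,4) = 5
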